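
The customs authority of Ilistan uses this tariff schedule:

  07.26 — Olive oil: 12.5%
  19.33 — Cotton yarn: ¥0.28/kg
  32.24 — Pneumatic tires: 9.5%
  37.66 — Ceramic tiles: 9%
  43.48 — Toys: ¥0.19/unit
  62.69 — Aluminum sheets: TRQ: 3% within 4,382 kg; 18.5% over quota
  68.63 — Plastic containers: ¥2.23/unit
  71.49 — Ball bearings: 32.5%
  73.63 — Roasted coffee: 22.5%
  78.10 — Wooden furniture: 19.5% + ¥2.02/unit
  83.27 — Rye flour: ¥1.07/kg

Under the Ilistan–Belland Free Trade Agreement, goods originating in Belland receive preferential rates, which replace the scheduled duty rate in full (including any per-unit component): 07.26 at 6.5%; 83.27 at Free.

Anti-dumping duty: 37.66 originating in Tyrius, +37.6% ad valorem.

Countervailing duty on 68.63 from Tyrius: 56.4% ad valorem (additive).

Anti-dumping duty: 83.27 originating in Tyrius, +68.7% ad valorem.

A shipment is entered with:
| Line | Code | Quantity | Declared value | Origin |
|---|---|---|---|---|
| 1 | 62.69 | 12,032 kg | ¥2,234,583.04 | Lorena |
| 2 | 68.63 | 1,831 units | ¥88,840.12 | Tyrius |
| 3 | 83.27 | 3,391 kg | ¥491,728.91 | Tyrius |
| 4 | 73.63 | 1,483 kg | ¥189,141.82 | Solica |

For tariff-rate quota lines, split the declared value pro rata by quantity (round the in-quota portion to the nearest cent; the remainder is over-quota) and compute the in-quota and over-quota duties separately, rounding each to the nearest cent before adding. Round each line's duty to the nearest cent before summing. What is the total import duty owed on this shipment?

¥725,446.98

Line 1 (62.69, Lorena, 12,032 kg, ¥2,234,583.04):
Code 62.69 is under a tariff-rate quota (threshold 4,382 kg). In-quota: 4,382 kg at 3%; over-quota: 7,650 kg at 18.5%.
Pro-rata value split: in-quota = ¥2,234,583.04 × 4,382/12,032 = ¥813,825.04; over-quota = ¥2,234,583.04 − ¥813,825.04 = ¥1,420,758.00.
In-quota duty = ¥813,825.04 × 3% = ¥24,414.75. Over-quota duty = ¥1,420,758.00 × 18.5% = ¥262,840.23.
Line duty = ¥24,414.75 + ¥262,840.23 = ¥287,254.98.
Line 2 (68.63, Tyrius, 1,831 units, ¥88,840.12):
Base rate for 68.63 is ¥2.23/unit.
Additional duty on 68.63 from Tyrius: +56.4% ad valorem. Applied ad valorem rate = 56.4%.
Duty = ¥88,840.12 × 56.4% + 1,831 × ¥2.23 = ¥54,188.96.
Line 3 (83.27, Tyrius, 3,391 kg, ¥491,728.91):
Base rate for 83.27 is ¥1.07/kg.
83.27 has an FTA preferential rate, but origin Tyrius is not Belland; base rate stands.
Additional duty on 83.27 from Tyrius: +68.7% ad valorem. Applied ad valorem rate = 68.7%.
Duty = ¥491,728.91 × 68.7% + 3,391 × ¥1.07 = ¥341,446.13.
Line 4 (73.63, Solica, 1,483 kg, ¥189,141.82):
Base rate for 73.63 is 22.5%.
Duty = ¥189,141.82 × 22.5% = ¥42,556.91.
Total = ¥287,254.98 + ¥54,188.96 + ¥341,446.13 + ¥42,556.91 = ¥725,446.98.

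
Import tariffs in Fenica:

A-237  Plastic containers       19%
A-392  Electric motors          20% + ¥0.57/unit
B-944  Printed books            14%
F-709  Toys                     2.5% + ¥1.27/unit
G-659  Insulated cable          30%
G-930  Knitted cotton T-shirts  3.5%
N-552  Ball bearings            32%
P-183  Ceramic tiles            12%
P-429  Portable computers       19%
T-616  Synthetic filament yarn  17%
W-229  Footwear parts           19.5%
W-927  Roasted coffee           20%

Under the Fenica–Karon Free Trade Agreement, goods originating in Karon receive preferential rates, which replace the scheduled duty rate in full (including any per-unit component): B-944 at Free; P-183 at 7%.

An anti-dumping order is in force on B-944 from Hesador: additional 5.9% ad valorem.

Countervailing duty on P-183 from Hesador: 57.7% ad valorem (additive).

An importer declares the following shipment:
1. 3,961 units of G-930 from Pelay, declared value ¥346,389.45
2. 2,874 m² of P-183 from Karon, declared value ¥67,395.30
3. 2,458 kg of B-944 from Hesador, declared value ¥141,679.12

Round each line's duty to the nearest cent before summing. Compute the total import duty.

Line 1 (G-930, Pelay, 3,961 units, ¥346,389.45):
Base rate for G-930 is 3.5%.
Duty = ¥346,389.45 × 3.5% = ¥12,123.63.
Line 2 (P-183, Karon, 2,874 m², ¥67,395.30):
Base rate for P-183 is 12%.
Origin Karon qualifies under the Fenica–Karon agreement and P-183 is covered: preferential rate 7% applies instead.
The additional-duty order on P-183 targets Hesador, not Karon; it does not apply.
Duty = ¥67,395.30 × 7% = ¥4,717.67.
Line 3 (B-944, Hesador, 2,458 kg, ¥141,679.12):
Base rate for B-944 is 14%.
B-944 has an FTA preferential rate, but origin Hesador is not Karon; base rate stands.
Additional duty on B-944 from Hesador: +5.9%. Applied ad valorem rate: 14% + 5.9% = 19.9%.
Duty = ¥141,679.12 × 19.9% = ¥28,194.14.
Total = ¥12,123.63 + ¥4,717.67 + ¥28,194.14 = ¥45,035.44.

¥45,035.44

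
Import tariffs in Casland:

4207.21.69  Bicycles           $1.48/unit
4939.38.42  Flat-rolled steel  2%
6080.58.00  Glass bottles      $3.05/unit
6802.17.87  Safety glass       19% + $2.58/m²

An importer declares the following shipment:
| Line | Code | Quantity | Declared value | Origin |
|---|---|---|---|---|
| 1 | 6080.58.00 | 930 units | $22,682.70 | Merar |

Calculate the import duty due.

$2,836.50

Line 1 (6080.58.00, Merar, 930 units, $22,682.70):
Base rate for 6080.58.00 is $3.05/unit.
Duty = 930 × $3.05 = $2,836.50.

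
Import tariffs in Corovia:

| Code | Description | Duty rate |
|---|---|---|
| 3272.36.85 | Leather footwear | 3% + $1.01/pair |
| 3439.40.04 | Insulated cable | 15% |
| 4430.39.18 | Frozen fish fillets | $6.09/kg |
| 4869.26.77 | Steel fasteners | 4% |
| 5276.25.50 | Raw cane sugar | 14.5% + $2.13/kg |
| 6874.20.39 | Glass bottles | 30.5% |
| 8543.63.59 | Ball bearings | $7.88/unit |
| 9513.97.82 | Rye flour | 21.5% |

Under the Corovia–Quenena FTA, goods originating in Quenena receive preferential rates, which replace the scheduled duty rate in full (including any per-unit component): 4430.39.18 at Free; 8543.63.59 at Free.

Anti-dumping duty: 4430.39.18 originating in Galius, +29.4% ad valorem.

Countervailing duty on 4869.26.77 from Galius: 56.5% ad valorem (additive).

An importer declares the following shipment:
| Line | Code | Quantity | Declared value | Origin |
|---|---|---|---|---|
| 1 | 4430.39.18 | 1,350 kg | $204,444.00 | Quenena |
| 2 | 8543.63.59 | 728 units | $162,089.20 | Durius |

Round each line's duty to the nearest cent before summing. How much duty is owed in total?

$5,736.64

Line 1 (4430.39.18, Quenena, 1,350 kg, $204,444.00):
Base rate for 4430.39.18 is $6.09/kg.
Origin Quenena qualifies under the Corovia–Quenena agreement and 4430.39.18 is covered: preferential rate Free applies instead.
The additional-duty order on 4430.39.18 targets Galius, not Quenena; it does not apply.
Duty = $204,444.00 × 0% = $0.00.
Line 2 (8543.63.59, Durius, 728 units, $162,089.20):
Base rate for 8543.63.59 is $7.88/unit.
8543.63.59 has an FTA preferential rate, but origin Durius is not Quenena; base rate stands.
Duty = 728 × $7.88 = $5,736.64.
Total = $0.00 + $5,736.64 = $5,736.64.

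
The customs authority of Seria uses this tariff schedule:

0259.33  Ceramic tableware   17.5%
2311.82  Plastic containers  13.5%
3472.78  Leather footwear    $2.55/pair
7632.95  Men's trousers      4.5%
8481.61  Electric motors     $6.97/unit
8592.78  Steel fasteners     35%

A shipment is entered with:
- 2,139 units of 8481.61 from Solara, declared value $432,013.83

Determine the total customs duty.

$14,908.83

Line 1 (8481.61, Solara, 2,139 units, $432,013.83):
Base rate for 8481.61 is $6.97/unit.
Duty = 2,139 × $6.97 = $14,908.83.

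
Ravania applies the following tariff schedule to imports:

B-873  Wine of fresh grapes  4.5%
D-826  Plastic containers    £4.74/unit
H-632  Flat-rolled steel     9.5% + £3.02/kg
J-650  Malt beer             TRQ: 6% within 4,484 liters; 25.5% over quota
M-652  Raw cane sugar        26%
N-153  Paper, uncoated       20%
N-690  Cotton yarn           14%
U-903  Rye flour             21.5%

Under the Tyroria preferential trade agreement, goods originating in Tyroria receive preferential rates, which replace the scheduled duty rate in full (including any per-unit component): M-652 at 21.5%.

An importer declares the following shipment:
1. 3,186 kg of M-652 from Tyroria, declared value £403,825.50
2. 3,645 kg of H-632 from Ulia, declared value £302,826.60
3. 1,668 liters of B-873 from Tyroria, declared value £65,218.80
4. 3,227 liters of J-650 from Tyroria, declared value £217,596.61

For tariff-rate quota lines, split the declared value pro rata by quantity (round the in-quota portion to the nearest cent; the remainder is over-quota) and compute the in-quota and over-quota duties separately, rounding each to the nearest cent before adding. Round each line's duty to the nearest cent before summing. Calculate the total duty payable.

£142,589.56

Line 1 (M-652, Tyroria, 3,186 kg, £403,825.50):
Base rate for M-652 is 26%.
Origin Tyroria qualifies under the Ravania–Tyroria agreement and M-652 is covered: preferential rate 21.5% applies instead.
Duty = £403,825.50 × 21.5% = £86,822.48.
Line 2 (H-632, Ulia, 3,645 kg, £302,826.60):
Base rate for H-632 is 9.5% + £3.02/kg.
Duty = £302,826.60 × 9.5% + 3,645 × £3.02 = £39,776.43.
Line 3 (B-873, Tyroria, 1,668 liters, £65,218.80):
Base rate for B-873 is 4.5%.
Origin Tyroria is the FTA partner but B-873 is not on the preference list; base rate stands.
Duty = £65,218.80 × 4.5% = £2,934.85.
Line 4 (J-650, Tyroria, 3,227 liters, £217,596.61):
Code J-650 is under a tariff-rate quota (threshold 4,484 liters). Quantity 3,227 liters is within the quota, so the in-quota rate 6% applies to the full value.
Duty = £217,596.61 × 6% = £13,055.80.
Total = £86,822.48 + £39,776.43 + £2,934.85 + £13,055.80 = £142,589.56.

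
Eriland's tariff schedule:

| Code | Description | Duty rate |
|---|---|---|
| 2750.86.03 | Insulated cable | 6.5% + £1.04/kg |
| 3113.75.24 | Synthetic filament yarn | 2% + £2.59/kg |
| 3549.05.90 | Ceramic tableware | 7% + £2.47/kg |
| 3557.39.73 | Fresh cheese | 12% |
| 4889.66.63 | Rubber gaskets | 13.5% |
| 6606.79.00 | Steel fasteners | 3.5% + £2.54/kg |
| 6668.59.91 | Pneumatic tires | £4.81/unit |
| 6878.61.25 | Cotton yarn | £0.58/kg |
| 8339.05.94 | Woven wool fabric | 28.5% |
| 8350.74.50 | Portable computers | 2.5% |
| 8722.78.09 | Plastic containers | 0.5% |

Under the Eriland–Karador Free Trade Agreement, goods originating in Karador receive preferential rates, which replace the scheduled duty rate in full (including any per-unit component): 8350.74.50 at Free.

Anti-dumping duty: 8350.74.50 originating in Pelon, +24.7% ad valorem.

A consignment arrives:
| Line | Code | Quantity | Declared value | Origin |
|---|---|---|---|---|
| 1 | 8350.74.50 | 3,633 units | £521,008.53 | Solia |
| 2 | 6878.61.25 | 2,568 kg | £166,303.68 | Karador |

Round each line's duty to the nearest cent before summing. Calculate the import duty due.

£14,514.65

Line 1 (8350.74.50, Solia, 3,633 units, £521,008.53):
Base rate for 8350.74.50 is 2.5%.
8350.74.50 has an FTA preferential rate, but origin Solia is not Karador; base rate stands.
The additional-duty order on 8350.74.50 targets Pelon, not Solia; it does not apply.
Duty = £521,008.53 × 2.5% = £13,025.21.
Line 2 (6878.61.25, Karador, 2,568 kg, £166,303.68):
Base rate for 6878.61.25 is £0.58/kg.
Origin Karador is the FTA partner but 6878.61.25 is not on the preference list; base rate stands.
Duty = 2,568 × £0.58 = £1,489.44.
Total = £13,025.21 + £1,489.44 = £14,514.65.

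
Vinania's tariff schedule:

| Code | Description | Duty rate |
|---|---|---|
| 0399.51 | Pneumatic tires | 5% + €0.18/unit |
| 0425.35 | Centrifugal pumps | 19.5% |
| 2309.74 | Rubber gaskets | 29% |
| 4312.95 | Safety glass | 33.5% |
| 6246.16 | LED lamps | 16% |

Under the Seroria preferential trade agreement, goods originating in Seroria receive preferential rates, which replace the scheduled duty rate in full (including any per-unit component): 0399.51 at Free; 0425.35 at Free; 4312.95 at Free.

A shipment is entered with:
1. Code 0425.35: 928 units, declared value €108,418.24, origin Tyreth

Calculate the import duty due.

€21,141.56

Line 1 (0425.35, Tyreth, 928 units, €108,418.24):
Base rate for 0425.35 is 19.5%.
0425.35 has an FTA preferential rate, but origin Tyreth is not Seroria; base rate stands.
Duty = €108,418.24 × 19.5% = €21,141.56.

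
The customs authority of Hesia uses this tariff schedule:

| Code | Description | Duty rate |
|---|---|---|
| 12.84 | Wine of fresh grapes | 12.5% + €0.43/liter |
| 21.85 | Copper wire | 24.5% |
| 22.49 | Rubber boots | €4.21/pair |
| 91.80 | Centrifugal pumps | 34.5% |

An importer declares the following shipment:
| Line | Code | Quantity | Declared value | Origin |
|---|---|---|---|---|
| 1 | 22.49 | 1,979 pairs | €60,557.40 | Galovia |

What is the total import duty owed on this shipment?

€8,331.59

Line 1 (22.49, Galovia, 1,979 pairs, €60,557.40):
Base rate for 22.49 is €4.21/pair.
Duty = 1,979 × €4.21 = €8,331.59.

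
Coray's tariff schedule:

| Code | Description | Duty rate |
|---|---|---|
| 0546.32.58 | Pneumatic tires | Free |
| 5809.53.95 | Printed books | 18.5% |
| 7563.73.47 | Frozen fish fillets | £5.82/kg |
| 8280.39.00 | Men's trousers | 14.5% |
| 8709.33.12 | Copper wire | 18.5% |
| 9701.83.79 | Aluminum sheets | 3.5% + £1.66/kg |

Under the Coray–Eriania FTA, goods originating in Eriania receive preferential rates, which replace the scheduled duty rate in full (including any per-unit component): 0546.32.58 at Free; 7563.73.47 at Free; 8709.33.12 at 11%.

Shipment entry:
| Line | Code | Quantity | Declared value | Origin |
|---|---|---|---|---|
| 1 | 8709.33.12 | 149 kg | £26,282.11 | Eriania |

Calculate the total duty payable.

Line 1 (8709.33.12, Eriania, 149 kg, £26,282.11):
Base rate for 8709.33.12 is 18.5%.
Origin Eriania qualifies under the Coray–Eriania agreement and 8709.33.12 is covered: preferential rate 11% applies instead.
Duty = £26,282.11 × 11% = £2,891.03.

£2,891.03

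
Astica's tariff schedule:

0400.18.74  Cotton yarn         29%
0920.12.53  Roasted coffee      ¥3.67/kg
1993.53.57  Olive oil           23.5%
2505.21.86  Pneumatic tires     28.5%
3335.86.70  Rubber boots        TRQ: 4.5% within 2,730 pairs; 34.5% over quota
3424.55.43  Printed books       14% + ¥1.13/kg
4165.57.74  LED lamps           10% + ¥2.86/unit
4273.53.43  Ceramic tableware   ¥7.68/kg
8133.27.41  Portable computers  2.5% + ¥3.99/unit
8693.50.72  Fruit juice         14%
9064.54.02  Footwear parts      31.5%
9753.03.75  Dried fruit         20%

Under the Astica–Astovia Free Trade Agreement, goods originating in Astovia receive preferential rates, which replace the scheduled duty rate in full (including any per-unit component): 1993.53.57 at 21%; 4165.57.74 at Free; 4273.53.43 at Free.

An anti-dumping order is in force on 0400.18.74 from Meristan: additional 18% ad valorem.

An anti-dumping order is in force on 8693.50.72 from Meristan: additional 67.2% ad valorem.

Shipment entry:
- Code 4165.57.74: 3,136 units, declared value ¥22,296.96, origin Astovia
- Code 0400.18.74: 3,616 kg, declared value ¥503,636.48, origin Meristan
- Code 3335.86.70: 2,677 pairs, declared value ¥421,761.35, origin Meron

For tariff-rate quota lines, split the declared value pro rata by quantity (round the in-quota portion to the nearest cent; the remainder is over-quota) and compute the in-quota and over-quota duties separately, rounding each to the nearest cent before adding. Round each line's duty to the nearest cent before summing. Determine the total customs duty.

¥255,688.41

Line 1 (4165.57.74, Astovia, 3,136 units, ¥22,296.96):
Base rate for 4165.57.74 is 10% + ¥2.86/unit.
Origin Astovia qualifies under the Astica–Astovia agreement and 4165.57.74 is covered: preferential rate Free applies instead.
Duty = ¥22,296.96 × 0% = ¥0.00.
Line 2 (0400.18.74, Meristan, 3,616 kg, ¥503,636.48):
Base rate for 0400.18.74 is 29%.
Additional duty on 0400.18.74 from Meristan: +18%. Applied ad valorem rate: 29% + 18% = 47%.
Duty = ¥503,636.48 × 47% = ¥236,709.15.
Line 3 (3335.86.70, Meron, 2,677 pairs, ¥421,761.35):
Code 3335.86.70 is under a tariff-rate quota (threshold 2,730 pairs). Quantity 2,677 pairs is within the quota, so the in-quota rate 4.5% applies to the full value.
Duty = ¥421,761.35 × 4.5% = ¥18,979.26.
Total = ¥0.00 + ¥236,709.15 + ¥18,979.26 = ¥255,688.41.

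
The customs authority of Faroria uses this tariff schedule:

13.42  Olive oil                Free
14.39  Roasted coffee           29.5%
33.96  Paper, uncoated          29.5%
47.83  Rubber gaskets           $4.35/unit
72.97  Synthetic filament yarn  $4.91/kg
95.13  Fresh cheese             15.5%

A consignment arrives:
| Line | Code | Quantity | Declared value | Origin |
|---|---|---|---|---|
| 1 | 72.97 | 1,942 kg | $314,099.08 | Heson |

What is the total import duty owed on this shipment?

$9,535.22

Line 1 (72.97, Heson, 1,942 kg, $314,099.08):
Base rate for 72.97 is $4.91/kg.
Duty = 1,942 × $4.91 = $9,535.22.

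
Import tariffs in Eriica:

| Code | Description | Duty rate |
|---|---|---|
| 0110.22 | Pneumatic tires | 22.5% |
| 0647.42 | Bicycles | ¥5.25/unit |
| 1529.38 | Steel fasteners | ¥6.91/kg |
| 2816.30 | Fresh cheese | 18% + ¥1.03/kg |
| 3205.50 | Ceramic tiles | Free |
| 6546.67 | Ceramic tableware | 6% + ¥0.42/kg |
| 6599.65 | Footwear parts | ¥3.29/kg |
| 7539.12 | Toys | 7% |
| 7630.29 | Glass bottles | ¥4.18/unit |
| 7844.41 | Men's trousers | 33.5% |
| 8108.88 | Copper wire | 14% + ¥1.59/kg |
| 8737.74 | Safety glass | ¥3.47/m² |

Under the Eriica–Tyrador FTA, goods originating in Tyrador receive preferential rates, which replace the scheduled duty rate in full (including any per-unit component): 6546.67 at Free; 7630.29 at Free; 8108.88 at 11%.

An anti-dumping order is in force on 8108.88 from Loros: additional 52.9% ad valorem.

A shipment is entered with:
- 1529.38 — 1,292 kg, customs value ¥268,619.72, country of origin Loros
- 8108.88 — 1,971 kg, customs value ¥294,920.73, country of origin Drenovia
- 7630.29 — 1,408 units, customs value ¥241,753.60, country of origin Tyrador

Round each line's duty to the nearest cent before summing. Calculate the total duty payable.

¥53,350.51

Line 1 (1529.38, Loros, 1,292 kg, ¥268,619.72):
Base rate for 1529.38 is ¥6.91/kg.
Duty = 1,292 × ¥6.91 = ¥8,927.72.
Line 2 (8108.88, Drenovia, 1,971 kg, ¥294,920.73):
Base rate for 8108.88 is 14% + ¥1.59/kg.
8108.88 has an FTA preferential rate, but origin Drenovia is not Tyrador; base rate stands.
The additional-duty order on 8108.88 targets Loros, not Drenovia; it does not apply.
Duty = ¥294,920.73 × 14% + 1,971 × ¥1.59 = ¥44,422.79.
Line 3 (7630.29, Tyrador, 1,408 units, ¥241,753.60):
Base rate for 7630.29 is ¥4.18/unit.
Origin Tyrador qualifies under the Eriica–Tyrador agreement and 7630.29 is covered: preferential rate Free applies instead.
Duty = ¥241,753.60 × 0% = ¥0.00.
Total = ¥8,927.72 + ¥44,422.79 + ¥0.00 = ¥53,350.51.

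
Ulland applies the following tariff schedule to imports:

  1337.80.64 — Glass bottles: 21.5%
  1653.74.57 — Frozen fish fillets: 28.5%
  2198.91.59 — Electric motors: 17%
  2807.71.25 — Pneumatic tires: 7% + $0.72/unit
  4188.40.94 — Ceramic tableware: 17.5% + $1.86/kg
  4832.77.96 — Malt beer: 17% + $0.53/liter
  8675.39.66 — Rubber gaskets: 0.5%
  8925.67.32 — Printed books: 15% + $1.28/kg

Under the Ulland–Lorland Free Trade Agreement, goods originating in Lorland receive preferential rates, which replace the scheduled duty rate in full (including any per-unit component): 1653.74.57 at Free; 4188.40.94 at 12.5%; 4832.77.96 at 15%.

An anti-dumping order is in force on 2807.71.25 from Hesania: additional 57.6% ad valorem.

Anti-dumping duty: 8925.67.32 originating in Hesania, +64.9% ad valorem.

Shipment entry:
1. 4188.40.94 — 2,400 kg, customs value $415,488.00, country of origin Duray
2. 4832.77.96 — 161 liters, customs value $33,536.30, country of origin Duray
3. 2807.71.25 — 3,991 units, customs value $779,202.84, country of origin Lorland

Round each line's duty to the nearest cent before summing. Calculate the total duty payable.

Line 1 (4188.40.94, Duray, 2,400 kg, $415,488.00):
Base rate for 4188.40.94 is 17.5% + $1.86/kg.
4188.40.94 has an FTA preferential rate, but origin Duray is not Lorland; base rate stands.
Duty = $415,488.00 × 17.5% + 2,400 × $1.86 = $77,174.40.
Line 2 (4832.77.96, Duray, 161 liters, $33,536.30):
Base rate for 4832.77.96 is 17% + $0.53/liter.
4832.77.96 has an FTA preferential rate, but origin Duray is not Lorland; base rate stands.
Duty = $33,536.30 × 17% + 161 × $0.53 = $5,786.50.
Line 3 (2807.71.25, Lorland, 3,991 units, $779,202.84):
Base rate for 2807.71.25 is 7% + $0.72/unit.
Origin Lorland is the FTA partner but 2807.71.25 is not on the preference list; base rate stands.
The additional-duty order on 2807.71.25 targets Hesania, not Lorland; it does not apply.
Duty = $779,202.84 × 7% + 3,991 × $0.72 = $57,417.72.
Total = $77,174.40 + $5,786.50 + $57,417.72 = $140,378.62.

$140,378.62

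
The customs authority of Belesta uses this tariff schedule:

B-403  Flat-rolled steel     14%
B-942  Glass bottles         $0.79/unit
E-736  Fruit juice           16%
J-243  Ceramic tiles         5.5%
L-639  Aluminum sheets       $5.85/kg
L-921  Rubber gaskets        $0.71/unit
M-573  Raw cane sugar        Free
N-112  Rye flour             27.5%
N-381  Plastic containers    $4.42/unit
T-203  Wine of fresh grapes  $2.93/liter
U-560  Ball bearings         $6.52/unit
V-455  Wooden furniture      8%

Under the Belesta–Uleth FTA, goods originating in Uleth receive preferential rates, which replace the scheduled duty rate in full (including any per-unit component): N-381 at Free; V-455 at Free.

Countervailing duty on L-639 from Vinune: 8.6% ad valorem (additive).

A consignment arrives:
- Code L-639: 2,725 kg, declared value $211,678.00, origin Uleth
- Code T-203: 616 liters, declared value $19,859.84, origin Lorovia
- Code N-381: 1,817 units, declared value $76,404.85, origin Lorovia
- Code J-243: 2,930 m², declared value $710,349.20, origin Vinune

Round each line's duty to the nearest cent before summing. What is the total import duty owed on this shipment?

$64,846.48

Line 1 (L-639, Uleth, 2,725 kg, $211,678.00):
Base rate for L-639 is $5.85/kg.
Origin Uleth is the FTA partner but L-639 is not on the preference list; base rate stands.
The additional-duty order on L-639 targets Vinune, not Uleth; it does not apply.
Duty = 2,725 × $5.85 = $15,941.25.
Line 2 (T-203, Lorovia, 616 liters, $19,859.84):
Base rate for T-203 is $2.93/liter.
Duty = 616 × $2.93 = $1,804.88.
Line 3 (N-381, Lorovia, 1,817 units, $76,404.85):
Base rate for N-381 is $4.42/unit.
N-381 has an FTA preferential rate, but origin Lorovia is not Uleth; base rate stands.
Duty = 1,817 × $4.42 = $8,031.14.
Line 4 (J-243, Vinune, 2,930 m², $710,349.20):
Base rate for J-243 is 5.5%.
Duty = $710,349.20 × 5.5% = $39,069.21.
Total = $15,941.25 + $1,804.88 + $8,031.14 + $39,069.21 = $64,846.48.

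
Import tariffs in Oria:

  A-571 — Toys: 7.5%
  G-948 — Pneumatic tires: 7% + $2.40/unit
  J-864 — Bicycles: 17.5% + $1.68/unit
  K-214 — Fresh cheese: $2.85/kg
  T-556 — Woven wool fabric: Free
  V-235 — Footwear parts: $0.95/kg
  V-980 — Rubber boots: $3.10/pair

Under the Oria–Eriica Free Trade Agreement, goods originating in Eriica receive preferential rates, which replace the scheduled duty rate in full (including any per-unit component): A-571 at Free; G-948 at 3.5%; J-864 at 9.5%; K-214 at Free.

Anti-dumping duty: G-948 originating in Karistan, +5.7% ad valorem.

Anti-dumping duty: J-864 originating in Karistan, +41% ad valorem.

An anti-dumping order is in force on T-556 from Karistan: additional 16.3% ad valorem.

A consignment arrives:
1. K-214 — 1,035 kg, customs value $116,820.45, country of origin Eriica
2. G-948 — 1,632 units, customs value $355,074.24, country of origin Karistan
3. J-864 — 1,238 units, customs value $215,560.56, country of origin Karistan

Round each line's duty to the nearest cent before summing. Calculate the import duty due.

$177,194.00

Line 1 (K-214, Eriica, 1,035 kg, $116,820.45):
Base rate for K-214 is $2.85/kg.
Origin Eriica qualifies under the Oria–Eriica agreement and K-214 is covered: preferential rate Free applies instead.
Duty = $116,820.45 × 0% = $0.00.
Line 2 (G-948, Karistan, 1,632 units, $355,074.24):
Base rate for G-948 is 7% + $2.40/unit.
G-948 has an FTA preferential rate, but origin Karistan is not Eriica; base rate stands.
Additional duty on G-948 from Karistan: +5.7%. Applied ad valorem rate: 7% + 5.7% = 12.7%.
Duty = $355,074.24 × 12.7% + 1,632 × $2.40 = $49,011.23.
Line 3 (J-864, Karistan, 1,238 units, $215,560.56):
Base rate for J-864 is 17.5% + $1.68/unit.
J-864 has an FTA preferential rate, but origin Karistan is not Eriica; base rate stands.
Additional duty on J-864 from Karistan: +41%. Applied ad valorem rate: 17.5% + 41% = 58.5%.
Duty = $215,560.56 × 58.5% + 1,238 × $1.68 = $128,182.77.
Total = $0.00 + $49,011.23 + $128,182.77 = $177,194.00.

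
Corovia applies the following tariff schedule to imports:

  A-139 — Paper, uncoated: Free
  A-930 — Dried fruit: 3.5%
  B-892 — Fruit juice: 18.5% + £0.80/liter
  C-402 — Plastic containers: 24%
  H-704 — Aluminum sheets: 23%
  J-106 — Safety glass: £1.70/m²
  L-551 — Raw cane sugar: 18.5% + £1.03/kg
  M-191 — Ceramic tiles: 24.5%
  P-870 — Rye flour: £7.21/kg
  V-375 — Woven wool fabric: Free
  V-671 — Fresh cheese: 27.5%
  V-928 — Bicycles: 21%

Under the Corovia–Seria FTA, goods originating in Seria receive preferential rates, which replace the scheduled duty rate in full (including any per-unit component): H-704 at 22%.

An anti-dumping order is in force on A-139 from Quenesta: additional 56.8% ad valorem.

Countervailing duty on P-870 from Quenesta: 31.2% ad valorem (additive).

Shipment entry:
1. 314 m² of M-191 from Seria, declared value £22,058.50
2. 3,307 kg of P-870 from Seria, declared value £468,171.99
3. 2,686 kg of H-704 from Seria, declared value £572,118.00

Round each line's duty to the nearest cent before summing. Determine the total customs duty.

£155,113.76

Line 1 (M-191, Seria, 314 m², £22,058.50):
Base rate for M-191 is 24.5%.
Origin Seria is the FTA partner but M-191 is not on the preference list; base rate stands.
Duty = £22,058.50 × 24.5% = £5,404.33.
Line 2 (P-870, Seria, 3,307 kg, £468,171.99):
Base rate for P-870 is £7.21/kg.
Origin Seria is the FTA partner but P-870 is not on the preference list; base rate stands.
The additional-duty order on P-870 targets Quenesta, not Seria; it does not apply.
Duty = 3,307 × £7.21 = £23,843.47.
Line 3 (H-704, Seria, 2,686 kg, £572,118.00):
Base rate for H-704 is 23%.
Origin Seria qualifies under the Corovia–Seria agreement and H-704 is covered: preferential rate 22% applies instead.
Duty = £572,118.00 × 22% = £125,865.96.
Total = £5,404.33 + £23,843.47 + £125,865.96 = £155,113.76.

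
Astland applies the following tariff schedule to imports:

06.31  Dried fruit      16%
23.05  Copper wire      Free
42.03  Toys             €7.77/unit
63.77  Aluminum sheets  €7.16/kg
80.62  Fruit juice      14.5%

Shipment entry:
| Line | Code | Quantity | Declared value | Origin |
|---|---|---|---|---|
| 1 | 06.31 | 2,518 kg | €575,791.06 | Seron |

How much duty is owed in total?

€92,126.57

Line 1 (06.31, Seron, 2,518 kg, €575,791.06):
Base rate for 06.31 is 16%.
Duty = €575,791.06 × 16% = €92,126.57.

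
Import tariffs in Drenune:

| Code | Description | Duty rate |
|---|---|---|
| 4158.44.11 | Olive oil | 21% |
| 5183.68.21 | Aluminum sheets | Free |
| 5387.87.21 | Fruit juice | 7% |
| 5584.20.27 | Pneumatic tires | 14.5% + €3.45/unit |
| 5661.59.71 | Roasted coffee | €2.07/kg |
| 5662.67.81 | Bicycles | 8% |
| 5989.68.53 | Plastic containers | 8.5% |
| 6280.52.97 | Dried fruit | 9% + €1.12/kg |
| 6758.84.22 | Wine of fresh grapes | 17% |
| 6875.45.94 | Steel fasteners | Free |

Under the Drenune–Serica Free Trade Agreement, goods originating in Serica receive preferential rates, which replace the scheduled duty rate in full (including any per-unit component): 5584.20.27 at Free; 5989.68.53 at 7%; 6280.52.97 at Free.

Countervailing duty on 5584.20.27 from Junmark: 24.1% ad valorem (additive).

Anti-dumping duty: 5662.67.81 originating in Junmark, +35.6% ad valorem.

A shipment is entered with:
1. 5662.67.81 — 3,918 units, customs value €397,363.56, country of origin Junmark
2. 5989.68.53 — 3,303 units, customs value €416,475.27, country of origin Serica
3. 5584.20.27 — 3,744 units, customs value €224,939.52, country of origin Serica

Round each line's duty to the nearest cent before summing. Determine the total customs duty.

€202,403.78

Line 1 (5662.67.81, Junmark, 3,918 units, €397,363.56):
Base rate for 5662.67.81 is 8%.
Additional duty on 5662.67.81 from Junmark: +35.6%. Applied ad valorem rate: 8% + 35.6% = 43.6%.
Duty = €397,363.56 × 43.6% = €173,250.51.
Line 2 (5989.68.53, Serica, 3,303 units, €416,475.27):
Base rate for 5989.68.53 is 8.5%.
Origin Serica qualifies under the Drenune–Serica agreement and 5989.68.53 is covered: preferential rate 7% applies instead.
Duty = €416,475.27 × 7% = €29,153.27.
Line 3 (5584.20.27, Serica, 3,744 units, €224,939.52):
Base rate for 5584.20.27 is 14.5% + €3.45/unit.
Origin Serica qualifies under the Drenune–Serica agreement and 5584.20.27 is covered: preferential rate Free applies instead.
The additional-duty order on 5584.20.27 targets Junmark, not Serica; it does not apply.
Duty = €224,939.52 × 0% = €0.00.
Total = €173,250.51 + €29,153.27 + €0.00 = €202,403.78.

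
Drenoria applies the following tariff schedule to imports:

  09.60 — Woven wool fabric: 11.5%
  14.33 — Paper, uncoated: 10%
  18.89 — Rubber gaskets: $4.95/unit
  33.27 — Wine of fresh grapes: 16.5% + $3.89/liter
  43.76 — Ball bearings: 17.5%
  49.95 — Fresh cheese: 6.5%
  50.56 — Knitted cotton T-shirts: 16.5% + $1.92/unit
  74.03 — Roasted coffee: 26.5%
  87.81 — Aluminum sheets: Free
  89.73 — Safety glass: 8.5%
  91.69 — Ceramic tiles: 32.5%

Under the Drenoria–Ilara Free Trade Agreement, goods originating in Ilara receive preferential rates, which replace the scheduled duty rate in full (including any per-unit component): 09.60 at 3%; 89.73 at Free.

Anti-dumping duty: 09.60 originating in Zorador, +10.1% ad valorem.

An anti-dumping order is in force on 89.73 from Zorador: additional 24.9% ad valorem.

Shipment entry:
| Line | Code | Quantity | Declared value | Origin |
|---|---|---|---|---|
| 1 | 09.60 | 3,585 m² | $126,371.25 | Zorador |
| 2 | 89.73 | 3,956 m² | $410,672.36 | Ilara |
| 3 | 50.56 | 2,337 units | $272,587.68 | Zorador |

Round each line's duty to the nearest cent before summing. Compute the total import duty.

Line 1 (09.60, Zorador, 3,585 m², $126,371.25):
Base rate for 09.60 is 11.5%.
09.60 has an FTA preferential rate, but origin Zorador is not Ilara; base rate stands.
Additional duty on 09.60 from Zorador: +10.1%. Applied ad valorem rate: 11.5% + 10.1% = 21.6%.
Duty = $126,371.25 × 21.6% = $27,296.19.
Line 2 (89.73, Ilara, 3,956 m², $410,672.36):
Base rate for 89.73 is 8.5%.
Origin Ilara qualifies under the Drenoria–Ilara agreement and 89.73 is covered: preferential rate Free applies instead.
The additional-duty order on 89.73 targets Zorador, not Ilara; it does not apply.
Duty = $410,672.36 × 0% = $0.00.
Line 3 (50.56, Zorador, 2,337 units, $272,587.68):
Base rate for 50.56 is 16.5% + $1.92/unit.
Duty = $272,587.68 × 16.5% + 2,337 × $1.92 = $49,464.01.
Total = $27,296.19 + $0.00 + $49,464.01 = $76,760.20.

$76,760.20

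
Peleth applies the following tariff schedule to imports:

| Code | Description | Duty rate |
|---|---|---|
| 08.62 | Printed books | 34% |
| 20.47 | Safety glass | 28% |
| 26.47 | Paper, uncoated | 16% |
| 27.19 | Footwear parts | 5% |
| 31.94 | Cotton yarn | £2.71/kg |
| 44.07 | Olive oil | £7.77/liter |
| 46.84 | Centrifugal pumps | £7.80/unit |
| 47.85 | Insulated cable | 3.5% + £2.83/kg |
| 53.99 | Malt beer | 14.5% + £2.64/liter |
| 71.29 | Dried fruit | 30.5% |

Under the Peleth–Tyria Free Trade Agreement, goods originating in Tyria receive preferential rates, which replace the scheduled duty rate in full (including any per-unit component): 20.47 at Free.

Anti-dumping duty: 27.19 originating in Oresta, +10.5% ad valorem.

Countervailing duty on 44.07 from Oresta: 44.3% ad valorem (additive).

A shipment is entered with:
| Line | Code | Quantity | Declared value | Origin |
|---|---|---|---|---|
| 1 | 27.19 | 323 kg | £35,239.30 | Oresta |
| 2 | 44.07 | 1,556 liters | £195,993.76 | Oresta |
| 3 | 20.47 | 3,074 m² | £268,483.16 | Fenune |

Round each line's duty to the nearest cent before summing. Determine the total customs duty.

Line 1 (27.19, Oresta, 323 kg, £35,239.30):
Base rate for 27.19 is 5%.
Additional duty on 27.19 from Oresta: +10.5%. Applied ad valorem rate: 5% + 10.5% = 15.5%.
Duty = £35,239.30 × 15.5% = £5,462.09.
Line 2 (44.07, Oresta, 1,556 liters, £195,993.76):
Base rate for 44.07 is £7.77/liter.
Additional duty on 44.07 from Oresta: +44.3% ad valorem. Applied ad valorem rate = 44.3%.
Duty = £195,993.76 × 44.3% + 1,556 × £7.77 = £98,915.36.
Line 3 (20.47, Fenune, 3,074 m², £268,483.16):
Base rate for 20.47 is 28%.
20.47 has an FTA preferential rate, but origin Fenune is not Tyria; base rate stands.
Duty = £268,483.16 × 28% = £75,175.28.
Total = £5,462.09 + £98,915.36 + £75,175.28 = £179,552.73.

£179,552.73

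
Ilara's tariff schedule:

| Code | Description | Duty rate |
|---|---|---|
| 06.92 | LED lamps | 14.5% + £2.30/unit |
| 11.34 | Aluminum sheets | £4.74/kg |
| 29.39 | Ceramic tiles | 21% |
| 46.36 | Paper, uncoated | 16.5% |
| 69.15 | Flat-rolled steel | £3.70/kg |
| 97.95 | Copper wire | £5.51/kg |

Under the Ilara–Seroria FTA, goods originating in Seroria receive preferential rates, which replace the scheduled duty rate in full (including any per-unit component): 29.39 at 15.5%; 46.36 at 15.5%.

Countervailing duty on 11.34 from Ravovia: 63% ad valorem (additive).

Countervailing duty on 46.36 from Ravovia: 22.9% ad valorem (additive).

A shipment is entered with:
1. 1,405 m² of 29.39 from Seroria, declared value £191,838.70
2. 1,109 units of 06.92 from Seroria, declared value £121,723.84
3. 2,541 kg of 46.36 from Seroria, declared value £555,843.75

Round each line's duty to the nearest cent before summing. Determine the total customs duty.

Line 1 (29.39, Seroria, 1,405 m², £191,838.70):
Base rate for 29.39 is 21%.
Origin Seroria qualifies under the Ilara–Seroria agreement and 29.39 is covered: preferential rate 15.5% applies instead.
Duty = £191,838.70 × 15.5% = £29,735.00.
Line 2 (06.92, Seroria, 1,109 units, £121,723.84):
Base rate for 06.92 is 14.5% + £2.30/unit.
Origin Seroria is the FTA partner but 06.92 is not on the preference list; base rate stands.
Duty = £121,723.84 × 14.5% + 1,109 × £2.30 = £20,200.66.
Line 3 (46.36, Seroria, 2,541 kg, £555,843.75):
Base rate for 46.36 is 16.5%.
Origin Seroria qualifies under the Ilara–Seroria agreement and 46.36 is covered: preferential rate 15.5% applies instead.
The additional-duty order on 46.36 targets Ravovia, not Seroria; it does not apply.
Duty = £555,843.75 × 15.5% = £86,155.78.
Total = £29,735.00 + £20,200.66 + £86,155.78 = £136,091.44.

£136,091.44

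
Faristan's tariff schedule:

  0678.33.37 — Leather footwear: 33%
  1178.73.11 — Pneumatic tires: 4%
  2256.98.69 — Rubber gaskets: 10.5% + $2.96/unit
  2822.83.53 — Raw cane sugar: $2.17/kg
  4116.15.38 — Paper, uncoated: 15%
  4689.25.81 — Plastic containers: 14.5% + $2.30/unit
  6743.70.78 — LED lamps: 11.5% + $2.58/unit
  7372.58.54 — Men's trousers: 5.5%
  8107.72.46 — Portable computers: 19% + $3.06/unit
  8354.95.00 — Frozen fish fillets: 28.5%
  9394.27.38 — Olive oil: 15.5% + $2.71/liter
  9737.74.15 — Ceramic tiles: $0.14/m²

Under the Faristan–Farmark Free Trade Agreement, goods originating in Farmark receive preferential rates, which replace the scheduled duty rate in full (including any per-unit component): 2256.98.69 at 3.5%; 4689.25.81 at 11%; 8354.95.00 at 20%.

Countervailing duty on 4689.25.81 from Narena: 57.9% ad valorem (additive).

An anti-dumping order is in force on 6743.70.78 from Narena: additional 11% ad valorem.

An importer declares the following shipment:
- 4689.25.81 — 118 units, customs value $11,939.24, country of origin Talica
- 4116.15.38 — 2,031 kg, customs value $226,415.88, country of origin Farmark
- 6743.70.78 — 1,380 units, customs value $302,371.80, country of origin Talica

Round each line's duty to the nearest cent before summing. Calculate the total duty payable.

$74,298.13

Line 1 (4689.25.81, Talica, 118 units, $11,939.24):
Base rate for 4689.25.81 is 14.5% + $2.30/unit.
4689.25.81 has an FTA preferential rate, but origin Talica is not Farmark; base rate stands.
The additional-duty order on 4689.25.81 targets Narena, not Talica; it does not apply.
Duty = $11,939.24 × 14.5% + 118 × $2.30 = $2,002.59.
Line 2 (4116.15.38, Farmark, 2,031 kg, $226,415.88):
Base rate for 4116.15.38 is 15%.
Origin Farmark is the FTA partner but 4116.15.38 is not on the preference list; base rate stands.
Duty = $226,415.88 × 15% = $33,962.38.
Line 3 (6743.70.78, Talica, 1,380 units, $302,371.80):
Base rate for 6743.70.78 is 11.5% + $2.58/unit.
The additional-duty order on 6743.70.78 targets Narena, not Talica; it does not apply.
Duty = $302,371.80 × 11.5% + 1,380 × $2.58 = $38,333.16.
Total = $2,002.59 + $33,962.38 + $38,333.16 = $74,298.13.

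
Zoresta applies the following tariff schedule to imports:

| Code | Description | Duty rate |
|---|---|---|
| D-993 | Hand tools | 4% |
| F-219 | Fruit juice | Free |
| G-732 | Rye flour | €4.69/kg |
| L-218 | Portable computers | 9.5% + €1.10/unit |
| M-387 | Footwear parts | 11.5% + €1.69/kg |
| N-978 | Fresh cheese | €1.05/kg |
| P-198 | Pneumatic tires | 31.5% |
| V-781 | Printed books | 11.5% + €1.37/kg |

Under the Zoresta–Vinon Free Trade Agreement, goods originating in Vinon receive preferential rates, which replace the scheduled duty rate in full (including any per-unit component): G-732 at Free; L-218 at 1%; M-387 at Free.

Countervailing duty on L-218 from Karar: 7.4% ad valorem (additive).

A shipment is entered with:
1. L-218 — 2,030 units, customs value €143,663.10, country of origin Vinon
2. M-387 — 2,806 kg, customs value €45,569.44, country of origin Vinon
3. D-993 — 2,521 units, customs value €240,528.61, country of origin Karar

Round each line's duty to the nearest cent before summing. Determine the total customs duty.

€11,057.77

Line 1 (L-218, Vinon, 2,030 units, €143,663.10):
Base rate for L-218 is 9.5% + €1.10/unit.
Origin Vinon qualifies under the Zoresta–Vinon agreement and L-218 is covered: preferential rate 1% applies instead.
The additional-duty order on L-218 targets Karar, not Vinon; it does not apply.
Duty = €143,663.10 × 1% = €1,436.63.
Line 2 (M-387, Vinon, 2,806 kg, €45,569.44):
Base rate for M-387 is 11.5% + €1.69/kg.
Origin Vinon qualifies under the Zoresta–Vinon agreement and M-387 is covered: preferential rate Free applies instead.
Duty = €45,569.44 × 0% = €0.00.
Line 3 (D-993, Karar, 2,521 units, €240,528.61):
Base rate for D-993 is 4%.
Duty = €240,528.61 × 4% = €9,621.14.
Total = €1,436.63 + €0.00 + €9,621.14 = €11,057.77.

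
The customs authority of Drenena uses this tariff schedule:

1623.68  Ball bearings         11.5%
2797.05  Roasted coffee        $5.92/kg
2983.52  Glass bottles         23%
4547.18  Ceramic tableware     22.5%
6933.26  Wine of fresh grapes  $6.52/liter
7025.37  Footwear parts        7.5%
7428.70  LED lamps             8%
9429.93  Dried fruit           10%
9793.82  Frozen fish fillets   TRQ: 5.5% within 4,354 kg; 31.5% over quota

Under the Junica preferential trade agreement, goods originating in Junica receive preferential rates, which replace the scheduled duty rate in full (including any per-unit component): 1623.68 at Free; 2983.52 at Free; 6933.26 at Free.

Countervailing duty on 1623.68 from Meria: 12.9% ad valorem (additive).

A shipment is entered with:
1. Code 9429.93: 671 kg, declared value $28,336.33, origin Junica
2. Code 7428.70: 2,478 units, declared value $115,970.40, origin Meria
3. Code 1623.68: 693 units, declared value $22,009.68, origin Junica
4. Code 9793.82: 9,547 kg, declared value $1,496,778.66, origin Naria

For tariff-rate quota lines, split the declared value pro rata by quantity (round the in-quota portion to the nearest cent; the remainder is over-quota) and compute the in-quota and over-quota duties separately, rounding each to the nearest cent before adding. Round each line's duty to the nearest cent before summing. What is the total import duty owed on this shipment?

Line 1 (9429.93, Junica, 671 kg, $28,336.33):
Base rate for 9429.93 is 10%.
Origin Junica is the FTA partner but 9429.93 is not on the preference list; base rate stands.
Duty = $28,336.33 × 10% = $2,833.63.
Line 2 (7428.70, Meria, 2,478 units, $115,970.40):
Base rate for 7428.70 is 8%.
Duty = $115,970.40 × 8% = $9,277.63.
Line 3 (1623.68, Junica, 693 units, $22,009.68):
Base rate for 1623.68 is 11.5%.
Origin Junica qualifies under the Drenena–Junica agreement and 1623.68 is covered: preferential rate Free applies instead.
The additional-duty order on 1623.68 targets Meria, not Junica; it does not apply.
Duty = $22,009.68 × 0% = $0.00.
Line 4 (9793.82, Naria, 9,547 kg, $1,496,778.66):
Code 9793.82 is under a tariff-rate quota (threshold 4,354 kg). In-quota: 4,354 kg at 5.5%; over-quota: 5,193 kg at 31.5%.
Pro-rata value split: in-quota = $1,496,778.66 × 4,354/9,547 = $682,620.12; over-quota = $1,496,778.66 − $682,620.12 = $814,158.54.
In-quota duty = $682,620.12 × 5.5% = $37,544.11. Over-quota duty = $814,158.54 × 31.5% = $256,459.94.
Line duty = $37,544.11 + $256,459.94 = $294,004.05.
Total = $2,833.63 + $9,277.63 + $0.00 + $294,004.05 = $306,115.31.

$306,115.31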